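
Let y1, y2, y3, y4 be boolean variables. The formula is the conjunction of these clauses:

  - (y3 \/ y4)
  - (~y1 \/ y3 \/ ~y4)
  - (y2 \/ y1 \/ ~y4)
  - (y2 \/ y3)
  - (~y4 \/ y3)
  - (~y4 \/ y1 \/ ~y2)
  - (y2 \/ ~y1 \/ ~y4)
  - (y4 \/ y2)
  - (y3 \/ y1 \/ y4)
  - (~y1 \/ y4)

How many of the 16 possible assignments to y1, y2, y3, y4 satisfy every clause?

2

The models are:
  y1=F y2=T y3=T y4=F
  y1=T y2=T y3=T y4=T
That's 2 in total.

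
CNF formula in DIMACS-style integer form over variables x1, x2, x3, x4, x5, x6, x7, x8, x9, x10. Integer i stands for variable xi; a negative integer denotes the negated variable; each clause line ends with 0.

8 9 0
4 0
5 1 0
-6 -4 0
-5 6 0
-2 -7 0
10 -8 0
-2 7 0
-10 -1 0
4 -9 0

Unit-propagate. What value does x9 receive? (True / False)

(x4) stands alone — x4 = True.
In (¬x6 ∨ ¬x4), ¬x4 is now false; ¬x6 must hold, so x6 = False.
From (x6 ∨ ¬x5) and x6 = False: x5 = False.
(x1 ∨ x5) with x5 = False leaves only x1, so x1 = True.
In (¬x1 ∨ ¬x10), ¬x1 is now false; ¬x10 must hold, so x10 = False.
(x10 ∨ ¬x8): since x10 = False, the clause reduces to (¬x8). x8 = False.
(x8 ∨ x9) with x8 = False leaves only x9, so x9 = True.

True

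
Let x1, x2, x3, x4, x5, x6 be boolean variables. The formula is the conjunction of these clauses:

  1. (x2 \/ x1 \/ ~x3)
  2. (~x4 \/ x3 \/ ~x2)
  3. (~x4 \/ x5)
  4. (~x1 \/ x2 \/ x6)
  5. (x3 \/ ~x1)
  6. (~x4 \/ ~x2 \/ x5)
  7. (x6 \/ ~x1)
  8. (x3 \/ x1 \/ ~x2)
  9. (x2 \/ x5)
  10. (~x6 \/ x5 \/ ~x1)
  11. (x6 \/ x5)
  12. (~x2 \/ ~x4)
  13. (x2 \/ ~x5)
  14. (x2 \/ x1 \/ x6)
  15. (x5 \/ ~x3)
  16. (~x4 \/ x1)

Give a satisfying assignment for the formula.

x4 occurs only negated in the remaining clauses — set x4 = False.
Set x1 = False and propagate.
Branch on x2: take x2 = True.
  then x3 is forced to True.
  then x5 is forced to True.
x6 is now unconstrained; take x6 = True.

x1=F, x2=T, x3=T, x4=F, x5=T, x6=T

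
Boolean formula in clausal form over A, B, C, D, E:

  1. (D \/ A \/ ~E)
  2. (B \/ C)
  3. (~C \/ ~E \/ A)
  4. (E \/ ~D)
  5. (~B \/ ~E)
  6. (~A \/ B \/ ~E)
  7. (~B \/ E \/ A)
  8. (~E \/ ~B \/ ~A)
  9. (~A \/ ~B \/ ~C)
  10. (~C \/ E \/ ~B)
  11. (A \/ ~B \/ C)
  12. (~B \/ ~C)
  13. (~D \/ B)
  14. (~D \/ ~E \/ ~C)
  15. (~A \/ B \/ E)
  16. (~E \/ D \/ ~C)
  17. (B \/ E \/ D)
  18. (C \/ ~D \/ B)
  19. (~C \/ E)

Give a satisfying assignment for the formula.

A=True, B=True, C=False, D=False, E=False

Branch on A: take A = True.
The remaining clauses are satisfied by B = True, C = False, D = False, E = False.
Check each clause:
  1. (~E \/ D \/ A) — A is true.
  2. (B \/ C) — B is true.
  3. (A \/ ~E \/ ~C) — A is true.
  4. (E \/ ~D) — ~D is true.
  5. (~B \/ ~E) — ~E is true.
  6. (~E \/ ~A \/ B) — B is true.
  7. (A \/ E \/ ~B) — A is true.
  8. (~E \/ ~A \/ ~B) — ~E is true.
  9. (~C \/ ~B \/ ~A) — ~C is true.
  10. (E \/ ~C \/ ~B) — ~C is true.
  11. (C \/ ~B \/ A) — A is true.
  12. (~B \/ ~C) — ~C is true.
  13. (~D \/ B) — B is true.
  14. (~E \/ ~D \/ ~C) — ~E is true.
  15. (E \/ B \/ ~A) — B is true.
  16. (~E \/ ~C \/ D) — ~E is true.
  17. (E \/ B \/ D) — B is true.
  18. (C \/ ~D \/ B) — B is true.
  19. (E \/ ~C) — ~C is true.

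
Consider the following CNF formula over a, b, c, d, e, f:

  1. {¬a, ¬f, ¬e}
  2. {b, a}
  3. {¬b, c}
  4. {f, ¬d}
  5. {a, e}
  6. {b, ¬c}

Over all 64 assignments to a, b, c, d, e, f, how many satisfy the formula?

Split on a, then b.
  a=T, b=T: remaining (c,d,e,f) ∈ {(T,F,F,F); (T,F,F,T); (T,F,T,F); (T,T,F,T)} — 4.
  a=T, b=F: remaining (c,d,e,f) ∈ {(F,F,F,F); (F,F,F,T); (F,F,T,F); (F,T,F,T)} — 4.
  a=F, b=T: remaining (c,d,e,f) ∈ {(T,F,T,F); (T,F,T,T); (T,T,T,T)} — 3.
  a=F, b=F: a clause becomes empty — 0.
Total: 4 + 4 + 3 + 0 = 11.

11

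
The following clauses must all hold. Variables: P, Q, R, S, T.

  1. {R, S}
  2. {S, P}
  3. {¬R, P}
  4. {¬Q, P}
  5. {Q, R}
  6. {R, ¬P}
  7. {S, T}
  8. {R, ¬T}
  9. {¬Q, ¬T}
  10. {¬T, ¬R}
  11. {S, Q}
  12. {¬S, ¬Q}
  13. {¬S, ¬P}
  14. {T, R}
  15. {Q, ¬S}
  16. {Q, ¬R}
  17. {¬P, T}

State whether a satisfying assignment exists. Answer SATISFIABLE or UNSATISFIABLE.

R = True:
  propagation gives P=True, T=False; an empty clause results — contradiction.
R = False:
  propagation gives S=True, Q=True; an empty clause results — contradiction.
Every branch closes, so no satisfying assignment exists.

UNSATISFIABLE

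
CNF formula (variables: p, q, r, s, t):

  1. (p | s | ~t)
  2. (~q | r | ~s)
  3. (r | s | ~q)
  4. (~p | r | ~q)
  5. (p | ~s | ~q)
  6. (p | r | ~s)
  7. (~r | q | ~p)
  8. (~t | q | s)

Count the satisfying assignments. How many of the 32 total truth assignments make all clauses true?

12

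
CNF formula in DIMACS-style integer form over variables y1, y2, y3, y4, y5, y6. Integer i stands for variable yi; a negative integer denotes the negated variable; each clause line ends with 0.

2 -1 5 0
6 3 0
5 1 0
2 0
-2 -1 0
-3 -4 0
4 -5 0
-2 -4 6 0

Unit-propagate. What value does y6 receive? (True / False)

(y2) stands alone — y2 = True.
(!y1 || !y2) with y2 = True leaves only !y1, so y1 = False.
In (y5 || y1), y1 is now false; y5 must hold, so y5 = True.
From (y4 || !y5) and y5 = True: y4 = True.
From (!y3 || !y4) and y4 = True: y3 = False.
In (y3 || y6), y3 is now false; y6 must hold, so y6 = True.

True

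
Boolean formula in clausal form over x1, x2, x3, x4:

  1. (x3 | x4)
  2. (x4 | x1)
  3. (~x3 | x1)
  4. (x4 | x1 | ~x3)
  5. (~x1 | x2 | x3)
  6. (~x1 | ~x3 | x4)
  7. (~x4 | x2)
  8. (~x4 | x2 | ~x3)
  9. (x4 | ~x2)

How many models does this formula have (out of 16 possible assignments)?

Satisfying assignments:
  x1=0 x2=1 x3=0 x4=1
  x1=1 x2=1 x3=0 x4=1
  x1=1 x2=1 x3=1 x4=1
That's 3 in total.

3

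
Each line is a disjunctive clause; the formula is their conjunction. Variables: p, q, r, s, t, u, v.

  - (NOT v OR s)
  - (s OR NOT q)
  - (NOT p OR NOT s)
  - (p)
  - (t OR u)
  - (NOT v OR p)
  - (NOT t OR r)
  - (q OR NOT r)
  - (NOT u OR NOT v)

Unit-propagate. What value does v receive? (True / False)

False

(p) stands alone — p = True.
From (NOT p OR NOT s) and p = True: s = False.
(NOT v OR s) with s = False leaves only NOT v, so v = False.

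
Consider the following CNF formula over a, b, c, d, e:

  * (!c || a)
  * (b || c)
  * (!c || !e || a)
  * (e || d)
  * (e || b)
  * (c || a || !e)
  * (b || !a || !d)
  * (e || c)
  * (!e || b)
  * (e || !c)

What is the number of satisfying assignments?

4

The models are:
  a=1 b=1 c=0 d=0 e=1
  a=1 b=1 c=0 d=1 e=1
  a=1 b=1 c=1 d=0 e=1
  a=1 b=1 c=1 d=1 e=1
Count: 4.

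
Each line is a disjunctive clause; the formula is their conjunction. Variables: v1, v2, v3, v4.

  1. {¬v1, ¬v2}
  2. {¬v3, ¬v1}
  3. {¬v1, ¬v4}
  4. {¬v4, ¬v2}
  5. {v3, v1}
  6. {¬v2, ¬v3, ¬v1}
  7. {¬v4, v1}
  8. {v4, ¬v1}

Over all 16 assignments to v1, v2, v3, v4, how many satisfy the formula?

2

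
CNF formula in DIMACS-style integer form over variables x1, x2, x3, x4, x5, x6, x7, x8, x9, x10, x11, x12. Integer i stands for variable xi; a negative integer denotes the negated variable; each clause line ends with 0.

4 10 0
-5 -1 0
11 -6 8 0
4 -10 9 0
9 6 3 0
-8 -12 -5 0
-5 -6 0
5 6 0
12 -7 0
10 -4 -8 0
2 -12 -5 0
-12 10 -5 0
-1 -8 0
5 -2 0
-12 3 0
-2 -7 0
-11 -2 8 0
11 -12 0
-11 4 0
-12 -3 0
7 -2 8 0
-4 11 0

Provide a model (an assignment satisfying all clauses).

x1 = F, x2 = F, x3 = F, x4 = F, x5 = T, x6 = F, x7 = F, x8 = T, x9 = T, x10 = T, x11 = F, x12 = F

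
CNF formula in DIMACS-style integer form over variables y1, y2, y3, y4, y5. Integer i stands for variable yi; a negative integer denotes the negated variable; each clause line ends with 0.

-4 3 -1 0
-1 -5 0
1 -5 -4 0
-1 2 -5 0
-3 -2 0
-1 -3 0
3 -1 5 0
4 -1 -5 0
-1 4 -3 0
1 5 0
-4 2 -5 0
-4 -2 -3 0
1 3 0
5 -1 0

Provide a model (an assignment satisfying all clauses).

y1 = F, y2 = F, y3 = T, y4 = F, y5 = T

Check each clause:
  1. (NOT y1 OR NOT y4 OR y3) — y3 is true.
  2. (NOT y5 OR NOT y1) — NOT y1 is true.
  3. (NOT y4 OR NOT y5 OR y1) — NOT y4 is true.
  4. (y2 OR NOT y5 OR NOT y1) — NOT y1 is true.
  5. (NOT y2 OR NOT y3) — NOT y2 is true.
  6. (NOT y3 OR NOT y1) — NOT y1 is true.
  7. (NOT y1 OR y5 OR y3) — y3 is true.
  8. (NOT y1 OR NOT y5 OR y4) — NOT y1 is true.
  9. (NOT y3 OR NOT y1 OR y4) — NOT y1 is true.
  10. (y1 OR y5) — y5 is true.
  11. (NOT y5 OR y2 OR NOT y4) — NOT y4 is true.
  12. (NOT y3 OR NOT y2 OR NOT y4) — NOT y4 is true.
  13. (y1 OR y3) — y3 is true.
  14. (y5 OR NOT y1) — y5 is true.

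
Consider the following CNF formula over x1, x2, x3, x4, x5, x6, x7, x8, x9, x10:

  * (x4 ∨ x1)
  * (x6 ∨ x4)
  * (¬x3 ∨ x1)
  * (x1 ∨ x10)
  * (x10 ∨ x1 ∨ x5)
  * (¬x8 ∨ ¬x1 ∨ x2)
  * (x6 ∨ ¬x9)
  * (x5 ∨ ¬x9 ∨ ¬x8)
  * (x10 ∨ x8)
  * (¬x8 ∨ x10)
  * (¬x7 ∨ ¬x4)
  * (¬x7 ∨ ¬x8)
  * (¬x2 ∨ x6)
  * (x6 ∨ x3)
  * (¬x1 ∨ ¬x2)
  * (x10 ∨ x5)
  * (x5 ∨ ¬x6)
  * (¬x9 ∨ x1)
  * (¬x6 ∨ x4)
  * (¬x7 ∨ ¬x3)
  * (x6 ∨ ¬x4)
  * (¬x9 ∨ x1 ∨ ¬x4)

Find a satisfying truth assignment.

x1=True  x2=False  x3=False  x4=True  x5=True  x6=True  x7=False  x8=False  x9=True  x10=True

Pure literal: x5 appears only positively; assign x5 = True.
x7 occurs only negated in the remaining clauses — set x7 = False.
Try x1 = True.
  then x2 is forced to False.
  then x8 is forced to False.
  then x10 is forced to True.
Branch on x3: take x3 = False.
  then x6 is forced to True.
  then x4 is forced to True.
x9 is now unconstrained; take x9 = True.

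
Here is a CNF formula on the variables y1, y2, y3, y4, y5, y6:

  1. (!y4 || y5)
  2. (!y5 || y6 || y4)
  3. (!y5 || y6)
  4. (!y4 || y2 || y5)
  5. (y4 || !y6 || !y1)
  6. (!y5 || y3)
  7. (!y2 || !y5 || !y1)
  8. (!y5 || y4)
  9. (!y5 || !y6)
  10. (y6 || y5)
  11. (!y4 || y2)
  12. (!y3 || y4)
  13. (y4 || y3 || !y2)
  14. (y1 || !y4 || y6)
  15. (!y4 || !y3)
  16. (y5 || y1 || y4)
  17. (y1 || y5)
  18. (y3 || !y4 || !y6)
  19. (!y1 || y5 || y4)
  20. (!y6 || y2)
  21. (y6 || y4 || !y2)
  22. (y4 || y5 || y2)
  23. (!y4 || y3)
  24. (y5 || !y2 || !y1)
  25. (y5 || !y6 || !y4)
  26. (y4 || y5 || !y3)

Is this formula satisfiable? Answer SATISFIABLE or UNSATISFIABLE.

y4 = True:
  propagation gives y5=True, y6=True; an empty clause results — contradiction.
y4 = False:
  propagation gives y5=False, y6=True, y1=False; an empty clause results — contradiction.
Every branch closes, so no satisfying assignment exists.

UNSATISFIABLE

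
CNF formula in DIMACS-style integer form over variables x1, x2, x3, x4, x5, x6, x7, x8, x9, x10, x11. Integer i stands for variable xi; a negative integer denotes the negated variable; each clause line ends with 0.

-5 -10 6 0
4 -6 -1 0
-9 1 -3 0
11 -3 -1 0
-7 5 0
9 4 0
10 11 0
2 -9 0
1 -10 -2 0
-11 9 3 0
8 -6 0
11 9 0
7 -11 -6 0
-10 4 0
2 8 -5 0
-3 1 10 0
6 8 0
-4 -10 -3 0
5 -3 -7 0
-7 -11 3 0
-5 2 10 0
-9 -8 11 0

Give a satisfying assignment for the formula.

Set x1 = True and propagate.
For the remaining variables, x2 = True, x3 = True, x4 = True, x5 = True, x6 = False, x7 = False, x8 = True, x9 = False, x10 = False, x11 = True works.
Every clause has at least one true literal under this assignment.

x1 = T, x2 = T, x3 = T, x4 = T, x5 = T, x6 = F, x7 = F, x8 = T, x9 = F, x10 = F, x11 = T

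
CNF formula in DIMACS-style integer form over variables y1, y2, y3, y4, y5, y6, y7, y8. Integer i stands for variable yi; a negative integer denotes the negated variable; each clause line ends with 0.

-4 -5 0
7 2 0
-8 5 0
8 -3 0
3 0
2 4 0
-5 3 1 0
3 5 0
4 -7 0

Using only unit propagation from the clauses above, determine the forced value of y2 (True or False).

(y3) stands alone — y3 = True.
From (~y3 | y8) and y3 = True: y8 = True.
In (~y8 | y5), ~y8 is now false; y5 must hold, so y5 = True.
From (~y4 | ~y5) and y5 = True: y4 = False.
From (y4 | y2) and y4 = False: y2 = True.

True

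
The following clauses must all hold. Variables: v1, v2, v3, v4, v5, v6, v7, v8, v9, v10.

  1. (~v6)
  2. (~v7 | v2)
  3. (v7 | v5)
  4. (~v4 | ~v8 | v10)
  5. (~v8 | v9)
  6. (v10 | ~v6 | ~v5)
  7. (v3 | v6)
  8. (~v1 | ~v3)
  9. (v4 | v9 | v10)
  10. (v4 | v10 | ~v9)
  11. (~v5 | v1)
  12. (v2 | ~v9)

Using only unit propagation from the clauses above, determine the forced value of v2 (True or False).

(~v6) is a unit clause: v6 = False.
(v3 | v6) with v6 = False leaves only v3, so v3 = True.
(~v3 | ~v1): since v3 = True, the clause reduces to (~v1). v1 = False.
(~v5 | v1) with v1 = False leaves only ~v5, so v5 = False.
(v5 | v7) with v5 = False leaves only v7, so v7 = True.
In (v2 | ~v7), ~v7 is now false; v2 must hold, so v2 = True.

True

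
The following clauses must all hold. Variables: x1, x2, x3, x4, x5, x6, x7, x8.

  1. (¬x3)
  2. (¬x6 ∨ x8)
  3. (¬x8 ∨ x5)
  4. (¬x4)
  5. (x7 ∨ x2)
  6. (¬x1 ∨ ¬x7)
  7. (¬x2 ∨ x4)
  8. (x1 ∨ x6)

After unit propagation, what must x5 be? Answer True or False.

Unit clause (¬x3) sets x3 = False.
Unit clause (¬x4) sets x4 = False.
From (x4 ∨ ¬x2) and x4 = False: x2 = False.
From (x7 ∨ x2) and x2 = False: x7 = True.
(¬x1 ∨ ¬x7): since x7 = True, the clause reduces to (¬x1). x1 = False.
In (x6 ∨ x1), x1 is now false; x6 must hold, so x6 = True.
From (¬x6 ∨ x8) and x6 = True: x8 = True.
From (x5 ∨ ¬x8) and x8 = True: x5 = True.

True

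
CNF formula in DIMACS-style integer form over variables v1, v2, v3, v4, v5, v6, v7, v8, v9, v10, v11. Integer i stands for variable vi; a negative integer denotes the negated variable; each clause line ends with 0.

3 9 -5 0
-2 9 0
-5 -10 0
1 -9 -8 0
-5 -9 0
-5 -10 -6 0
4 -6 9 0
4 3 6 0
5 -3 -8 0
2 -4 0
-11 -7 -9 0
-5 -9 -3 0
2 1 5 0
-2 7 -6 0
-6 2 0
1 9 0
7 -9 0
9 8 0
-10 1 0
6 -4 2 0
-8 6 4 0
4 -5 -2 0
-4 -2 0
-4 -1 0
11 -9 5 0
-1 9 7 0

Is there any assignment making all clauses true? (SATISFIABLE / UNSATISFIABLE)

UNSATISFIABLE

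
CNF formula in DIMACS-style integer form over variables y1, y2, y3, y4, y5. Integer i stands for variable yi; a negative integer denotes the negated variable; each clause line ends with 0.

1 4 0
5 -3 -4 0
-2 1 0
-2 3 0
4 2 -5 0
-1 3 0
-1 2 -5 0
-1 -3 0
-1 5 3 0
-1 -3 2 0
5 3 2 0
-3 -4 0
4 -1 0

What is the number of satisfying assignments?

Satisfying assignments:
  y1=0 y2=0 y3=0 y4=1 y5=1
Count: 1.

1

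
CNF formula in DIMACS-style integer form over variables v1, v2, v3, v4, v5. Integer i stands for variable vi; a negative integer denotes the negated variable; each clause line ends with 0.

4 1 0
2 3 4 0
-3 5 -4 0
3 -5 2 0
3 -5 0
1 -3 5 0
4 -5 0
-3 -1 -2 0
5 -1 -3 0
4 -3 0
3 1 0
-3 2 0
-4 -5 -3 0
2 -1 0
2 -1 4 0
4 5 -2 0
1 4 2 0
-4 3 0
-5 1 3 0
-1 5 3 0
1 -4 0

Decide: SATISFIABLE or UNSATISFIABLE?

UNSATISFIABLE

v3 = True:
  propagation gives v4=True, v5=True; an empty clause results — contradiction.
v3 = False:
  propagation gives v5=False, v1=True; an empty clause results — contradiction.
Every branch closes, so no satisfying assignment exists.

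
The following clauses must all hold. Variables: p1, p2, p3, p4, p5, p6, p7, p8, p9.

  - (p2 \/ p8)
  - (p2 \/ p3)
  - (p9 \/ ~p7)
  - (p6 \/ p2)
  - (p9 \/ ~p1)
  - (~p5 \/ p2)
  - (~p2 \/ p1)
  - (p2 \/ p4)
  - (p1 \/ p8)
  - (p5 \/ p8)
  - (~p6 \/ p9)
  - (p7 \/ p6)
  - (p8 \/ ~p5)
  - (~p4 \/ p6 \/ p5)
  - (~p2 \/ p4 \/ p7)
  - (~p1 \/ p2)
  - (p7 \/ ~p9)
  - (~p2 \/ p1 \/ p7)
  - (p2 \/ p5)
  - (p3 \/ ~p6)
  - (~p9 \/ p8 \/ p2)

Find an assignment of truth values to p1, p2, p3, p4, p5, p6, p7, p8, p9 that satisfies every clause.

p1 = True, p2 = True, p3 = True, p4 = True, p5 = True, p6 = False, p7 = True, p8 = True, p9 = True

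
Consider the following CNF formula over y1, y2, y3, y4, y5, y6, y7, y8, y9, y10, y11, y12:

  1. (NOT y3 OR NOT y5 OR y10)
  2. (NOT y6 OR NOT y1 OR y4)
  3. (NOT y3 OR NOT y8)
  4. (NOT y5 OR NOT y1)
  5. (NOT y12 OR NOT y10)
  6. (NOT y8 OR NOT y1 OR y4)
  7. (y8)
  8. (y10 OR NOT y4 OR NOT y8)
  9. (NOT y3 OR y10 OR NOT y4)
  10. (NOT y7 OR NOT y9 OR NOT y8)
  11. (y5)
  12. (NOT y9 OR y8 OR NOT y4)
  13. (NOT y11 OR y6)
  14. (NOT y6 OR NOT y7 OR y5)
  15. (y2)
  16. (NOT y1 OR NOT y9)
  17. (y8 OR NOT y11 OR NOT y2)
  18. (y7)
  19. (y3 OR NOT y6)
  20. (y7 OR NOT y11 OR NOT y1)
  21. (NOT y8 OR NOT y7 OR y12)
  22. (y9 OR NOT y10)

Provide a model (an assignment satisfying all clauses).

y1 = F, y2 = T, y3 = F, y4 = F, y5 = T, y6 = F, y7 = T, y8 = T, y9 = F, y10 = F, y11 = F, y12 = T

Unit propagation: (y8) forces y8 = True.
(NOT y3) is a unit clause, so y3 = False.
The clause (y5) is unit: y5 must be True.
The clause (NOT y1) is unit: y1 must be False.
Unit propagation: (y2) forces y2 = True.
Unit propagation: (y7) forces y7 = True.
The clause (NOT y9) is unit: y9 must be False.
(NOT y6) is a unit clause, so y6 = False.
The clause (NOT y11) is unit: y11 must be False.
(y12) is a unit clause, so y12 = True.
(NOT y10) is a unit clause, so y10 = False.
The clause (NOT y4) is unit: y4 must be False.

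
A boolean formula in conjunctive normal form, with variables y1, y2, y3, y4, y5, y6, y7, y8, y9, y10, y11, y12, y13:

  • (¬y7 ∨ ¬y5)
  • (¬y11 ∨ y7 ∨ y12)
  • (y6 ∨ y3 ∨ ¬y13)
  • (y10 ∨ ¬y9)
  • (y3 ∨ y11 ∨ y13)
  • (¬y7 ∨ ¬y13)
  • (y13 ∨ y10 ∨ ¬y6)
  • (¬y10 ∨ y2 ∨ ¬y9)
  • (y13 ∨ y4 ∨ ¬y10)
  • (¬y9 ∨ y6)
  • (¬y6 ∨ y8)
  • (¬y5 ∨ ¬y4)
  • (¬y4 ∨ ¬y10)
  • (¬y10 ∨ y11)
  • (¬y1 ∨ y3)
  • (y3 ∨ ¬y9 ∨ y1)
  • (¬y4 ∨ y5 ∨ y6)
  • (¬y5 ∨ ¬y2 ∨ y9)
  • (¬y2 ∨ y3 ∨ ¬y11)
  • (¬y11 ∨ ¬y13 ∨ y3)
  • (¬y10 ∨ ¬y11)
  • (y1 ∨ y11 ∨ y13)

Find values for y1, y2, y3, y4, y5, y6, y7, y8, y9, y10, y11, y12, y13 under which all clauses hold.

Pure literal: y3 appears only positively; assign y3 = True.
Pure literal: y8 appears only positively; assign y8 = True.
Branch on y1: take y1 = False.
Try y2 = False.
Try y4 = False.
The remaining clauses are satisfied by y5 = False, y6 = False, y7 = False, y9 = False, y10 = False, y11 = True, y12 = True, y13 = False.
Every clause has at least one true literal under this assignment.
Check each clause:
  1. (¬y5 ∨ ¬y7) — ¬y7 is true.
  2. (¬y11 ∨ y7 ∨ y12) — y12 is true.
  3. (y6 ∨ ¬y13 ∨ y3) — y3 is true.
  4. (¬y9 ∨ y10) — ¬y9 is true.
  5. (y13 ∨ y3 ∨ y11) — y3 is true.
  6. (¬y7 ∨ ¬y13) — ¬y7 is true.
  7. (y10 ∨ y13 ∨ ¬y6) — ¬y6 is true.
  8. (y2 ∨ ¬y9 ∨ ¬y10) — ¬y10 is true.
  9. (y4 ∨ y13 ∨ ¬y10) — ¬y10 is true.
  10. (¬y9 ∨ y6) — ¬y9 is true.
  11. (¬y6 ∨ y8) — y8 is true.
  12. (¬y5 ∨ ¬y4) — ¬y5 is true.
  13. (¬y10 ∨ ¬y4) — ¬y4 is true.
  14. (y11 ∨ ¬y10) — y11 is true.
  15. (y3 ∨ ¬y1) — y3 is true.
  16. (¬y9 ∨ y1 ∨ y3) — y3 is true.
  17. (y5 ∨ y6 ∨ ¬y4) — ¬y4 is true.
  18. (¬y5 ∨ y9 ∨ ¬y2) — ¬y5 is true.
  19. (¬y11 ∨ ¬y2 ∨ y3) — y3 is true.
  20. (y3 ∨ ¬y13 ∨ ¬y11) — y3 is true.
  21. (¬y10 ∨ ¬y11) — ¬y10 is true.
  22. (y13 ∨ y11 ∨ y1) — y11 is true.

y1=F, y2=F, y3=T, y4=F, y5=F, y6=F, y7=F, y8=T, y9=F, y10=F, y11=T, y12=T, y13=F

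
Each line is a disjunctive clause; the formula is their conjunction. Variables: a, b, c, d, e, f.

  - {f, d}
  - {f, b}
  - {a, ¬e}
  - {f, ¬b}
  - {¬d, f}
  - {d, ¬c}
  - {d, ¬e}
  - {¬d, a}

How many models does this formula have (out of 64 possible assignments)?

Split on d, then f.
  d=1, f=1: forces a=1; b, c, e free → 2^3 = 8.
  d=1, f=0: a clause becomes empty — 0.
  d=0, f=1: remaining (a,b,c,e) ∈ {(0,0,0,0); (0,1,0,0); (1,0,0,0); (1,1,0,0)} — 4.
  d=0, f=0: a clause becomes empty — 0.
Total: 8 + 0 + 4 + 0 = 12.

12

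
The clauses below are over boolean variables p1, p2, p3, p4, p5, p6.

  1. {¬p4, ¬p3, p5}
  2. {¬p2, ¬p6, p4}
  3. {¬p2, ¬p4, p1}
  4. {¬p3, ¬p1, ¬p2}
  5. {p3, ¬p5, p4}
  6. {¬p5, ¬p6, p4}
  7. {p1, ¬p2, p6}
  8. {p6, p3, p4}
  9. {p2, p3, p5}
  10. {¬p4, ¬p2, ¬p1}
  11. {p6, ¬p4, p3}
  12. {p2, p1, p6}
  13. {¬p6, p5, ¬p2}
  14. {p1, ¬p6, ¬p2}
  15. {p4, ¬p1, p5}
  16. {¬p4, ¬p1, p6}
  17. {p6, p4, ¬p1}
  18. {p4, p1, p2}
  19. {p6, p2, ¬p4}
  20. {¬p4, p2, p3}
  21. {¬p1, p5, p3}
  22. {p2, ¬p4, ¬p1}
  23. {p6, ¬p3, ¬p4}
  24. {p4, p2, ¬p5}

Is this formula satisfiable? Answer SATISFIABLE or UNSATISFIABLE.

Set p1 = False and propagate.
Set p2 = False and propagate.
  then p6 is forced to True.
  then p4 is forced to True.
  then p3 is forced to True.
  then p5 is forced to True.
So p1=False  p2=False  p3=True  p4=True  p5=True  p6=True is a satisfying assignment.

SATISFIABLE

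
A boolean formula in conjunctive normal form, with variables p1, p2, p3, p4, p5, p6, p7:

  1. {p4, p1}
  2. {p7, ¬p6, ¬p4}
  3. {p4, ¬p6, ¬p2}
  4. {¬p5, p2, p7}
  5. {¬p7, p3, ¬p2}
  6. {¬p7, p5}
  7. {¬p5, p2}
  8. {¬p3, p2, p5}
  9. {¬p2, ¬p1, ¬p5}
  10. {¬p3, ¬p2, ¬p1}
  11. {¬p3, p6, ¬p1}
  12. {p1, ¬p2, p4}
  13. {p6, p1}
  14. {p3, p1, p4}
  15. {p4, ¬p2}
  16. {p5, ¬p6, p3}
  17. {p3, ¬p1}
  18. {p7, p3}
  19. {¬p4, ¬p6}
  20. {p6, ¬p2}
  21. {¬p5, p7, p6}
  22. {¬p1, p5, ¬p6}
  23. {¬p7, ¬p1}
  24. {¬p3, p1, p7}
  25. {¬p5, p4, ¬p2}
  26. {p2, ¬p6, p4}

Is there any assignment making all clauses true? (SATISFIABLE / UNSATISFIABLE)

UNSATISFIABLE

p2 = True:
  propagation gives p4=True, p6=False; an empty clause results — contradiction.
p2 = False:
  propagation gives p5=False, p7=False, p3=False; an empty clause results — contradiction.
Every branch closes, so no satisfying assignment exists.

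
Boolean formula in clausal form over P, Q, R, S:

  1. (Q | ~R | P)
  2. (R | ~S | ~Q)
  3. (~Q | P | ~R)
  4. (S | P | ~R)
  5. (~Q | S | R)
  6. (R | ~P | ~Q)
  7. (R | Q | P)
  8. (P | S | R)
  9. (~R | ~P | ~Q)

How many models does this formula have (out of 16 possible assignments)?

The models are:
  P=1 Q=0 R=0 S=0
  P=1 Q=0 R=0 S=1
  P=1 Q=0 R=1 S=0
  P=1 Q=0 R=1 S=1
Count: 4.

4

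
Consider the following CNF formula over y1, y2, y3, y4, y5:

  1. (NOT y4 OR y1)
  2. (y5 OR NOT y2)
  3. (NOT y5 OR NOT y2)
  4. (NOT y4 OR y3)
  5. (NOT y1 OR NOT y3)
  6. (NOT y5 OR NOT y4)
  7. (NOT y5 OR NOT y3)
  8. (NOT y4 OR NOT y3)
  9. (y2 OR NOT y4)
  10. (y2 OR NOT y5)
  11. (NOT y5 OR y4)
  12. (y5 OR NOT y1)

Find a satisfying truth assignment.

y1 = False  y2 = False  y3 = True  y4 = False  y5 = False

Branch on y1: take y1 = False.
  then y4 is forced to False.
  then y5 is forced to False.
  then y2 is forced to False.
y3 is now unconstrained; take y3 = True.
Every clause has at least one true literal under this assignment.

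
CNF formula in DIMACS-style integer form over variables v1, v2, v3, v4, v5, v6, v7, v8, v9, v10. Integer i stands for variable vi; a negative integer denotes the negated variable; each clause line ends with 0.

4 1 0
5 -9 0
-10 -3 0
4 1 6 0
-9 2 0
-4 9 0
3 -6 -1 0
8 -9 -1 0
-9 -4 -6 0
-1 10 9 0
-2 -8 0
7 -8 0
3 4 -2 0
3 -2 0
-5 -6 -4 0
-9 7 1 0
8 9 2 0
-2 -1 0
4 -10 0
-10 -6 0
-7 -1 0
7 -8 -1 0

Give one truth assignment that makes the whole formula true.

v1=False, v2=True, v3=True, v4=True, v5=True, v6=False, v7=True, v8=False, v9=True, v10=False

Branch on v1: take v1 = False.
  then v4 is forced to True.
  then v9 is forced to True.
  then v5 is forced to True.
  then v2 is forced to True.
  then v6 is forced to False.
  then v8 is forced to False.
  then v3 is forced to True.
  then v10 is forced to False.
  then v7 is forced to True.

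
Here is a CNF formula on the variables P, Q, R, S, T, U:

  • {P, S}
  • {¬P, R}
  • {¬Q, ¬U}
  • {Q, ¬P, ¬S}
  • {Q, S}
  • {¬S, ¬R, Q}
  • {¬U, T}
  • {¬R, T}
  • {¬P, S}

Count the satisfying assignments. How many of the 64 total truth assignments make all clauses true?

7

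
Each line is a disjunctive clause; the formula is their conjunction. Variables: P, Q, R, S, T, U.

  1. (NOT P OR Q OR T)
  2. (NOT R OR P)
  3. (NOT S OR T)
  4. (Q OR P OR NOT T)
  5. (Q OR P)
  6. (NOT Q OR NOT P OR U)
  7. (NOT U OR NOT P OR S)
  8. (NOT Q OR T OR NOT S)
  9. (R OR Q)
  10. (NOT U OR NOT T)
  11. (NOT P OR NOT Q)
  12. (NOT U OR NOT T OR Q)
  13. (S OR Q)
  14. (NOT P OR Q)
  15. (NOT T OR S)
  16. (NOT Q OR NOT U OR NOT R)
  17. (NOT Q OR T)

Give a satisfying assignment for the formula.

P=F, Q=T, R=F, S=T, T=T, U=F

Check each clause:
  1. (T OR Q OR NOT P) — Q is true.
  2. (P OR NOT R) — NOT R is true.
  3. (NOT S OR T) — T is true.
  4. (NOT T OR P OR Q) — Q is true.
  5. (Q OR P) — Q is true.
  6. (NOT Q OR NOT P OR U) — NOT P is true.
  7. (NOT U OR NOT P OR S) — NOT U is true.
  8. (NOT Q OR NOT S OR T) — T is true.
  9. (R OR Q) — Q is true.
  10. (NOT U OR NOT T) — NOT U is true.
  11. (NOT Q OR NOT P) — NOT P is true.
  12. (NOT U OR Q OR NOT T) — Q is true.
  13. (S OR Q) — Q is true.
  14. (Q OR NOT P) — Q is true.
  15. (NOT T OR S) — S is true.
  16. (NOT Q OR NOT R OR NOT U) — NOT U is true.
  17. (NOT Q OR T) — T is true.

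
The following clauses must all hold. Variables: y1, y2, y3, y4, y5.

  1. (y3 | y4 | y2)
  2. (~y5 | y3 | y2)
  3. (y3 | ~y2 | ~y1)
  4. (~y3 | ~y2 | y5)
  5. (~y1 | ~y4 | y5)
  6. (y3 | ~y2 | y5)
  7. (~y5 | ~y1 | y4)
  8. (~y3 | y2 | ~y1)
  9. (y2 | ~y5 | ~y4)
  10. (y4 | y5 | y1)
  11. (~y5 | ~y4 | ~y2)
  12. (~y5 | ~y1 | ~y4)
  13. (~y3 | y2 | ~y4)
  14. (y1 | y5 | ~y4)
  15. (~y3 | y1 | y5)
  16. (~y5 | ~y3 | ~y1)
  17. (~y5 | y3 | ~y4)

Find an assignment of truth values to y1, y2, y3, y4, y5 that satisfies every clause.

y1=F, y2=T, y3=T, y4=F, y5=T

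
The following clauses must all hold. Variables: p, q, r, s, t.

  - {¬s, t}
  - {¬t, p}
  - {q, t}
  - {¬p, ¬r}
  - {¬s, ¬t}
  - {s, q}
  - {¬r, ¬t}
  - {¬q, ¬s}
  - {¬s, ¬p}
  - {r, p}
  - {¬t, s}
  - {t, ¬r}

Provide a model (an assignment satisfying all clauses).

p = T  q = T  r = F  s = F  t = F

Set p = True and propagate.
  then r is forced to False.
  then s is forced to False.
  then q is forced to True.
  then t is forced to False.
Every clause has at least one true literal under this assignment.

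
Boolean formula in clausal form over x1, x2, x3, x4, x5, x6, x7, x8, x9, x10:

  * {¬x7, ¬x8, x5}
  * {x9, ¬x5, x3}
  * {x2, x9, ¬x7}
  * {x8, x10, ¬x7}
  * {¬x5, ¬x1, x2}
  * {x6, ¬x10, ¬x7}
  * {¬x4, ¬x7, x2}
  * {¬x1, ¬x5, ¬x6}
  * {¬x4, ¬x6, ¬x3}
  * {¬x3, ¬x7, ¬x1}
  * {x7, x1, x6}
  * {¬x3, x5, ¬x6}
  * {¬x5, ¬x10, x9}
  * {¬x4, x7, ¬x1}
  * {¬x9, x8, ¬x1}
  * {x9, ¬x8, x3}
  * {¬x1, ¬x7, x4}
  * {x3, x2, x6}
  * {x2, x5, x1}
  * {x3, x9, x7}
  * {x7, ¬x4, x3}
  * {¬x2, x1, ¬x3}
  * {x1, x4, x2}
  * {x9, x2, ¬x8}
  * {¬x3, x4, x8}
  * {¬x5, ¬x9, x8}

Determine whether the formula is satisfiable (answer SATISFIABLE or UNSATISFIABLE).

Set x1 = True and propagate.
Branch on x2: take x2 = True.
Set x3 = False and propagate.
For the remaining variables, x4 = False, x5 = False, x6 = True, x7 = False, x8 = True, x9 = True, x10 = True works.
Every clause has at least one true literal under this assignment.
So x1=1, x2=1, x3=0, x4=0, x5=0, x6=1, x7=0, x8=1, x9=1, x10=1 is a satisfying assignment.

SATISFIABLE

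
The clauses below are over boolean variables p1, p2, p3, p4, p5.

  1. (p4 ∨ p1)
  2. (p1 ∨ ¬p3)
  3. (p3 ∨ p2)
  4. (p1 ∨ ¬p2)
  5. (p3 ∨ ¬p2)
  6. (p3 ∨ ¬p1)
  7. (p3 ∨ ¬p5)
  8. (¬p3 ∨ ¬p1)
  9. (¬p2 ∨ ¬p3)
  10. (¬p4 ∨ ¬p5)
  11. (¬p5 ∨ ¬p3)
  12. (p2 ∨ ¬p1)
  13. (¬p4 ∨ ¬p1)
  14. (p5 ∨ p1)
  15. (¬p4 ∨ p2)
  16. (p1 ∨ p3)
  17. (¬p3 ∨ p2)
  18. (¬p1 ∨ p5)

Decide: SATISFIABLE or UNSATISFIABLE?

p1 = True:
  propagation gives p3=True; an empty clause results — contradiction.
p1 = False:
  propagation gives p4=True, p3=False; an empty clause results — contradiction.
Every branch closes, so no satisfying assignment exists.

UNSATISFIABLE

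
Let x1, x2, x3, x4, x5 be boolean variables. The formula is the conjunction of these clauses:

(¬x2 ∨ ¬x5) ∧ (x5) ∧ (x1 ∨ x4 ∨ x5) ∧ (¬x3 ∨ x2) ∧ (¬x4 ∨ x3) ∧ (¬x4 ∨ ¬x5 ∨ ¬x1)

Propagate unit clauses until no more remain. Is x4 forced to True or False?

(x5) is a unit clause: x5 = True.
(¬x2 ∨ ¬x5): since x5 = True, the clause reduces to (¬x2). x2 = False.
From (¬x3 ∨ x2) and x2 = False: x3 = False.
(¬x4 ∨ x3): since x3 = False, the clause reduces to (¬x4). x4 = False.

False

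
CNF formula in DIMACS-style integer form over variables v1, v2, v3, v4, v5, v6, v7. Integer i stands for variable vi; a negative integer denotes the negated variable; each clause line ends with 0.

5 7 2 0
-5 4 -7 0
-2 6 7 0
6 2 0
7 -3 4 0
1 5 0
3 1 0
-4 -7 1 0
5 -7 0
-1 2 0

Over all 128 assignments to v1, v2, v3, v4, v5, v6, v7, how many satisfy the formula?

Case analysis on v7 and v1:
  v7=1, v1=1: remaining (v2,v3,v4,v5,v6) ∈ {(1,0,1,1,0); (1,0,1,1,1); (1,1,1,1,0); (1,1,1,1,1)} — 4.
  v7=1, v1=0: a clause becomes empty — 0.
  v7=0, v1=1: v5 free; 3 ways for (v2,v3,v4,v6) × 2^1 = 6.
  v7=0, v1=0: remaining (v2,v3,v4,v5,v6) ∈ {(0,1,1,1,1); (1,1,1,1,1)} — 2.
Total: 4 + 0 + 6 + 2 = 12.

12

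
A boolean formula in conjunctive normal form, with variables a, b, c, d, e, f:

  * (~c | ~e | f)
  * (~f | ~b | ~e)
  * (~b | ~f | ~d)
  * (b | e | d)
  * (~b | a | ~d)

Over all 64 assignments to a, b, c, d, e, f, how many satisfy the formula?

33

Split on b, then d.
  b=T, d=T: remaining (a,c,e,f) ∈ {(T,F,F,F); (T,F,T,F); (T,T,F,F)} — 3.
  b=T, d=F: a free; 5 ways for (c,e,f) × 2^1 = 10.
  b=F, d=T: a free; 7 ways for (c,e,f) × 2^1 = 14.
  b=F, d=F: a free; 3 ways for (c,e,f) × 2^1 = 6.
Total: 3 + 10 + 14 + 6 = 33.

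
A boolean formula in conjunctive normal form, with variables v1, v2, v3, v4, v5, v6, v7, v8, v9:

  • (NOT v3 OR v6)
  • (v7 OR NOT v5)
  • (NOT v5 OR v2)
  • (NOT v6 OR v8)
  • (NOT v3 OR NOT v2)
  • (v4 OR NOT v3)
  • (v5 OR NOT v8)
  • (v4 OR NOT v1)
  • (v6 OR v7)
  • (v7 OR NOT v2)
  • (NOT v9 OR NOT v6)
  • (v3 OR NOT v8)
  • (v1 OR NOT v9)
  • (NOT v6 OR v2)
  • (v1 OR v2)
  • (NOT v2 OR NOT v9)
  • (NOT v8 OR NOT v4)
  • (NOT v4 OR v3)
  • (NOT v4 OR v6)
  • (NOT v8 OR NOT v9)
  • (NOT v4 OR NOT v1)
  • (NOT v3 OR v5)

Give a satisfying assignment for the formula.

v1=False, v2=True, v3=False, v4=False, v5=True, v6=False, v7=True, v8=False, v9=False

Check each clause:
  1. (v6 OR NOT v3) — NOT v3 is true.
  2. (NOT v5 OR v7) — v7 is true.
  3. (v2 OR NOT v5) — v2 is true.
  4. (v8 OR NOT v6) — NOT v6 is true.
  5. (NOT v3 OR NOT v2) — NOT v3 is true.
  6. (v4 OR NOT v3) — NOT v3 is true.
  7. (v5 OR NOT v8) — NOT v8 is true.
  8. (NOT v1 OR v4) — NOT v1 is true.
  9. (v7 OR v6) — v7 is true.
  10. (v7 OR NOT v2) — v7 is true.
  11. (NOT v6 OR NOT v9) — NOT v6 is true.
  12. (NOT v8 OR v3) — NOT v8 is true.
  13. (v1 OR NOT v9) — NOT v9 is true.
  14. (NOT v6 OR v2) — NOT v6 is true.
  15. (v1 OR v2) — v2 is true.
  16. (NOT v9 OR NOT v2) — NOT v9 is true.
  17. (NOT v4 OR NOT v8) — NOT v8 is true.
  18. (NOT v4 OR v3) — NOT v4 is true.
  19. (v6 OR NOT v4) — NOT v4 is true.
  20. (NOT v9 OR NOT v8) — NOT v8 is true.
  21. (NOT v4 OR NOT v1) — NOT v4 is true.
  22. (NOT v3 OR v5) — v5 is true.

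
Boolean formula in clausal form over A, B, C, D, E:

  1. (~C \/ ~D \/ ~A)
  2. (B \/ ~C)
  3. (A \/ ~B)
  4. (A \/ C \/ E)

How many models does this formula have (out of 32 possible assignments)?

Case analysis on A and C:
  A=T, C=T: remaining (B,D,E) ∈ {(T,F,F); (T,F,T)} — 2.
  A=T, C=F: B, D, E free → 2^3 = 8.
  A=F, C=T: a clause becomes empty — 0.
  A=F, C=F: remaining (B,D,E) ∈ {(F,F,T); (F,T,T)} — 2.
Total: 2 + 8 + 0 + 2 = 12.

12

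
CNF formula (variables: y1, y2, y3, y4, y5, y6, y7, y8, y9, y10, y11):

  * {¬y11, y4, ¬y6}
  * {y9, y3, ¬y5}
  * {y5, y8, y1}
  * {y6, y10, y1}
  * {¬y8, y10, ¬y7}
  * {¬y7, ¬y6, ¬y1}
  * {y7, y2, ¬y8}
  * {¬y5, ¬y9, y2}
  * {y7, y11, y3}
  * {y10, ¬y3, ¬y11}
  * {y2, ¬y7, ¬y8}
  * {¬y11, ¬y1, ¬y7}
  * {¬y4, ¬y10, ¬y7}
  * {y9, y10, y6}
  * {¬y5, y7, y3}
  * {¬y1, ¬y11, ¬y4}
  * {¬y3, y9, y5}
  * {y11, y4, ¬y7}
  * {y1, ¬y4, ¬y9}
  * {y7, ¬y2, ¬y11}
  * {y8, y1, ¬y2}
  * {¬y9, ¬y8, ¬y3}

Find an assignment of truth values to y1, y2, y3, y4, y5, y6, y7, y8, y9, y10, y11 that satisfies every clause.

y1=False, y2=True, y3=False, y4=False, y5=True, y6=False, y7=True, y8=True, y9=True, y10=True, y11=True

Try y1 = False.
Set y2 = True and propagate.
  then y8 is forced to True.
For the remaining variables, y3 = False, y4 = False, y5 = True, y6 = False, y7 = True, y9 = True, y10 = True, y11 = True works.
Every clause has at least one true literal under this assignment.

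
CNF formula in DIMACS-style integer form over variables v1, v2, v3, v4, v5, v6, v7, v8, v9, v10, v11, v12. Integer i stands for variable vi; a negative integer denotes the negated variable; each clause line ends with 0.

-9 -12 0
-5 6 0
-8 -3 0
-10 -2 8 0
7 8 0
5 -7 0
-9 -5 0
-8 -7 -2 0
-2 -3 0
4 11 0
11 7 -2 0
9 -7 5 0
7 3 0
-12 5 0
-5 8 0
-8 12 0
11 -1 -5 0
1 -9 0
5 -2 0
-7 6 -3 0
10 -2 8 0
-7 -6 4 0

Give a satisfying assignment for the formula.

v1 = 0  v2 = 0  v3 = 0  v4 = 1  v5 = 1  v6 = 1  v7 = 1  v8 = 1  v9 = 0  v10 = 0  v11 = 0  v12 = 1

Check each clause:
  1. (!v12 || !v9) — !v9 is true.
  2. (v6 || !v5) — v6 is true.
  3. (!v3 || !v8) — !v3 is true.
  4. (!v10 || v8 || !v2) — v8 is true.
  5. (v8 || v7) — v8 is true.
  6. (!v7 || v5) — v5 is true.
  7. (!v9 || !v5) — !v9 is true.
  8. (!v2 || !v7 || !v8) — !v2 is true.
  9. (!v3 || !v2) — !v3 is true.
  10. (v11 || v4) — v4 is true.
  11. (v11 || !v2 || v7) — !v2 is true.
  12. (v5 || !v7 || v9) — v5 is true.
  13. (v3 || v7) — v7 is true.
  14. (!v12 || v5) — v5 is true.
  15. (v8 || !v5) — v8 is true.
  16. (!v8 || v12) — v12 is true.
  17. (!v5 || v11 || !v1) — !v1 is true.
  18. (!v9 || v1) — !v9 is true.
  19. (v5 || !v2) — v5 is true.
  20. (!v3 || v6 || !v7) — !v3 is true.
  21. (v8 || v10 || !v2) — v8 is true.
  22. (v4 || !v7 || !v6) — v4 is true.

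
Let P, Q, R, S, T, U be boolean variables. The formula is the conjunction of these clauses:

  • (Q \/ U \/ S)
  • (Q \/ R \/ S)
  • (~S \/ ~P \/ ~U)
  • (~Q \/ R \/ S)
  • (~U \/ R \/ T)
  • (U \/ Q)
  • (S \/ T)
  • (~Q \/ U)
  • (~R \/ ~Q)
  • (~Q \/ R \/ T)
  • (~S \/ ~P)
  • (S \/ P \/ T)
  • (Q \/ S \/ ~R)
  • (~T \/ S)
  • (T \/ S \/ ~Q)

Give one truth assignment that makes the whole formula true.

P=False, Q=False, R=True, S=True, T=True, U=True

Set P = False and propagate.
The remaining clauses are satisfied by Q = False, R = True, S = True, T = True, U = True.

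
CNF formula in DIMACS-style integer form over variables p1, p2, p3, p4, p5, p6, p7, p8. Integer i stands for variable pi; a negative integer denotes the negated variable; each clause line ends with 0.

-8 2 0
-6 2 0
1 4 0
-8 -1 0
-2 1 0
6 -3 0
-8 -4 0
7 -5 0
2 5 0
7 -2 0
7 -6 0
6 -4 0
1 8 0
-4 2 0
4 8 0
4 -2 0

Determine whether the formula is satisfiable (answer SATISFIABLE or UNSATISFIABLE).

SATISFIABLE

p3 occurs only negated in the remaining clauses — set p3 = False.
p7 occurs only positively in the remaining clauses — set p7 = True.
Branch on p1: take p1 = True.
  then p8 is forced to False.
  then p4 is forced to True.
  then p6 is forced to True.
  then p2 is forced to True.
p5 is now unconstrained; take p5 = True.
So p1 = T, p2 = T, p3 = F, p4 = T, p5 = T, p6 = T, p7 = T, p8 = F is a satisfying assignment.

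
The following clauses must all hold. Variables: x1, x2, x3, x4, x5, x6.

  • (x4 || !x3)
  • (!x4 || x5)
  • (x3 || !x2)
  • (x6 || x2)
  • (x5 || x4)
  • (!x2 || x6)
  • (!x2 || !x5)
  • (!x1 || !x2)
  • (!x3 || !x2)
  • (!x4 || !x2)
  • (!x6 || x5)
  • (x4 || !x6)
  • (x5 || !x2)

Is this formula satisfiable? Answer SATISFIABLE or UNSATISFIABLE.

SATISFIABLE

x1 occurs only negated in the remaining clauses — set x1 = False.
Branch on x2: take x2 = False.
  then x6 is forced to True.
  then x5 is forced to True.
  then x4 is forced to True.
x3 is now unconstrained; take x3 = False.
So x1=False, x2=False, x3=False, x4=True, x5=True, x6=True is a satisfying assignment.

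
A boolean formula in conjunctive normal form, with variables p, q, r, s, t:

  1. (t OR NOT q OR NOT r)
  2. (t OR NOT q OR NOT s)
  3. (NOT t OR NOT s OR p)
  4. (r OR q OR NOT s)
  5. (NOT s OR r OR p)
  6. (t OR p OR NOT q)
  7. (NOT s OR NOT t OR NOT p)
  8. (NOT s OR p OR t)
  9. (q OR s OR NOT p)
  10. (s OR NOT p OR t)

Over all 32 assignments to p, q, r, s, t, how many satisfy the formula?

9

Case analysis on s and p:
  s=1, p=1: remaining (q,r,t) ∈ {(0,1,0)} — 1.
  s=1, p=0: a clause becomes empty — 0.
  s=0, p=1: remaining (q,r,t) ∈ {(1,0,1); (1,1,1)} — 2.
  s=0, p=0: r free; 3 ways for (q,t) × 2^1 = 6.
Total: 1 + 0 + 2 + 6 = 9.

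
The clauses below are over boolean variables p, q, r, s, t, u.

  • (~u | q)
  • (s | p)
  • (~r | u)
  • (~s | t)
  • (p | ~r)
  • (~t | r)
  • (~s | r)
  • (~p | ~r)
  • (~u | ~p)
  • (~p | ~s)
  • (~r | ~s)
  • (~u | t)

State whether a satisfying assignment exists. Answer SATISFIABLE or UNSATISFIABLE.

SATISFIABLE

Pure literal: q appears only positively; assign q = True.
Set p = True and propagate.
  then r is forced to False.
  then t is forced to False.
  then s is forced to False.
  then u is forced to False.
So p = T  q = T  r = F  s = F  t = F  u = F is a satisfying assignment.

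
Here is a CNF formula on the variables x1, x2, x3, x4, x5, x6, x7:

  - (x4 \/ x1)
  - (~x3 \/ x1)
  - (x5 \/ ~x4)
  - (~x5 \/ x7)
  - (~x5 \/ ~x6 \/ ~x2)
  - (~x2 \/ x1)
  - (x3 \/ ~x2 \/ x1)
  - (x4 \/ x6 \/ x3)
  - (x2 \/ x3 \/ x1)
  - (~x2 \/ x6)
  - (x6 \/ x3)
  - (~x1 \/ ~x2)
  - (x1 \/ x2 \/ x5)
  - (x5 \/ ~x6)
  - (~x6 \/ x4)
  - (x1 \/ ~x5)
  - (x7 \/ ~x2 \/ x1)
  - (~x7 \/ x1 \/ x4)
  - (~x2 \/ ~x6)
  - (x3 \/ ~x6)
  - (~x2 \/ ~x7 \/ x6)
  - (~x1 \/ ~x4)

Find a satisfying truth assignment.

Set x1 = True and propagate.
  then x2 is forced to False.
  then x4 is forced to False.
  then x6 is forced to False.
  then x3 is forced to True.
Try x5 = False.
x7 is now unconstrained; take x7 = True.

x1 = 1, x2 = 0, x3 = 1, x4 = 0, x5 = 0, x6 = 0, x7 = 1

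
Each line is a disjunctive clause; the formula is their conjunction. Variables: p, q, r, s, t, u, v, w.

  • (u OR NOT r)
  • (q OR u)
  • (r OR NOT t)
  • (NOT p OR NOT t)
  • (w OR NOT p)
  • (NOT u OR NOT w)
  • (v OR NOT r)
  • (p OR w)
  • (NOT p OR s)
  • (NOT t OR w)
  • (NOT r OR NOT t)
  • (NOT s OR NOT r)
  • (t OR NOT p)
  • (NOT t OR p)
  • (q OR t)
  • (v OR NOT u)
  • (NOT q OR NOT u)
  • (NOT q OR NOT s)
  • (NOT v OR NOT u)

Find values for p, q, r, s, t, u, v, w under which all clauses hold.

Branch on p: take p = False.
  then w is forced to True.
  then u is forced to False.
  then r is forced to False.
  then q is forced to True.
  then t is forced to False.
  then s is forced to False.
v is now unconstrained; take v = True.
Every clause has at least one true literal under this assignment.

p = F, q = T, r = F, s = F, t = F, u = F, v = T, w = T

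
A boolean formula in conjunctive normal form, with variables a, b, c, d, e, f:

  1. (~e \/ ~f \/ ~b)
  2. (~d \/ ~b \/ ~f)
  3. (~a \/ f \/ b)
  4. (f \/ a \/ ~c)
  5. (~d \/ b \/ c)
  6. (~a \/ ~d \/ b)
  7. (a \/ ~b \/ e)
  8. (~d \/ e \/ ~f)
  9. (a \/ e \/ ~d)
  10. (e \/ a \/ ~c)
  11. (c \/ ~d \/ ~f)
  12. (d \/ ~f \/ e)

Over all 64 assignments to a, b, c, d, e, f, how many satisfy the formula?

Case analysis on d and f:
  d=T, f=T: remaining (a,b,c,e) ∈ {(F,F,T,T)} — 1.
  d=T, f=F: 5 of the 16 assignments to (a,b,c,e) work.
  d=F, f=T: remaining (a,b,c,e) ∈ {(F,F,F,T); (F,F,T,T); (T,F,F,T); (T,F,T,T)} — 4.
  d=F, f=F: 7 of the 16 assignments to (a,b,c,e) work.
Total: 1 + 5 + 4 + 7 = 17.

17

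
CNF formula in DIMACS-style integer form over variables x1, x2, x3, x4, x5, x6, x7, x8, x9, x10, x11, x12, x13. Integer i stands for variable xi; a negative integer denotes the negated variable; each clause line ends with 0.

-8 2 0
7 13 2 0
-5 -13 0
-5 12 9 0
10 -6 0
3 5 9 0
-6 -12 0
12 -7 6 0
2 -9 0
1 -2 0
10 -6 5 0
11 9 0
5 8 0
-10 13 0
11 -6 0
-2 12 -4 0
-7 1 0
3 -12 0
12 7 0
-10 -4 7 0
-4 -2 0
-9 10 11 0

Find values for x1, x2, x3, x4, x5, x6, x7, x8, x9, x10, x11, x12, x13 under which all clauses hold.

x1 occurs only positively in the remaining clauses — set x1 = True.
x3 occurs only positively in the remaining clauses — set x3 = True.
Set x2 = False and propagate.
  then x8 is forced to False.
  then x9 is forced to False.
  then x11 is forced to True.
  then x5 is forced to True.
  then x13 is forced to False.
  then x7 is forced to True.
  then x12 is forced to True.
  then x6 is forced to False.
  then x10 is forced to False.
x4 is now unconstrained; take x4 = True.

x1=T  x2=F  x3=T  x4=T  x5=T  x6=F  x7=T  x8=F  x9=F  x10=F  x11=T  x12=T  x13=F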